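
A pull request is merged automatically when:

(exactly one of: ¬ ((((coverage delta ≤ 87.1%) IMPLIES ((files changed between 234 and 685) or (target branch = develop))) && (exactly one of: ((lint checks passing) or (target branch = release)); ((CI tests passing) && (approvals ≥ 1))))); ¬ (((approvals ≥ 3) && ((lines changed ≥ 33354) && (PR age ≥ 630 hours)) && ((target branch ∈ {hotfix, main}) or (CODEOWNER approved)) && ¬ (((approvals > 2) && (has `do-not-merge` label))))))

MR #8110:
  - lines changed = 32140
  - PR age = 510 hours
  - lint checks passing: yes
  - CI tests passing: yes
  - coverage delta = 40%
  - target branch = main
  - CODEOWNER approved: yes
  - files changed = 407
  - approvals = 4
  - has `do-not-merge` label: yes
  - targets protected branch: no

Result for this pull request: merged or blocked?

Blocked

Atomic conditions:
  coverage delta ≤ 87.1%: 40 ≤ 87.1 is true
  files changed between 234 and 685: 407 in [234, 685] is true
  target branch = develop: main == develop is false
  lint checks passing: yes → true
  target branch = release: main == release is false
  CI tests passing: yes → true
  approvals ≥ 1: 4 ≥ 1 is true
  approvals ≥ 3: 4 ≥ 3 is true
  lines changed ≥ 33354: 32140 ≥ 33354 is false
  PR age ≥ 630 hours: 510 ≥ 630 is false
  target branch ∈ {hotfix, main}: main is in the set → true
  CODEOWNER approved: yes → true
  approvals > 2: 4 > 2 is true
  has `do-not-merge` label: yes → true
Combine:
[1.1.1.2] true OR false = true
[1.1.1] true → true = true
[1.1.2.1] true OR false = true
[1.1.2.2] true AND true = true
[1.1.2] exactly-one(true, true) = false
[1.1] true AND false = false
[1] NOT false = true
[2.1.2] false AND false = false
[2.1.3] true OR true = true
[2.1.4.1] true AND true = true
[2.1.4] NOT true = false
[2.1] true AND false AND true AND false = false
[2] NOT false = true
[root] exactly-one(true, true) = false
Overall: false → blocked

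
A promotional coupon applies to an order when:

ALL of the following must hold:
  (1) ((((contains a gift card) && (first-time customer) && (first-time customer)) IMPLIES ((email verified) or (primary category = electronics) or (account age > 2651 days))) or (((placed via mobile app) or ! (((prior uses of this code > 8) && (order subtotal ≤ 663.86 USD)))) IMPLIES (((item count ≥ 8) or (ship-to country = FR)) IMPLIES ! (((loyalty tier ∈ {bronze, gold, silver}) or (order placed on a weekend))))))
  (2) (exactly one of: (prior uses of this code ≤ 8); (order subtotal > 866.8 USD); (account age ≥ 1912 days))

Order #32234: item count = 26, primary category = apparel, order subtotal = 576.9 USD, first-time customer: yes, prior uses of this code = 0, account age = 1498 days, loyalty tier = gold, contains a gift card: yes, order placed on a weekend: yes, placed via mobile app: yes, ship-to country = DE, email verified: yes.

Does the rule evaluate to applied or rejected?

Applied

Atomic conditions:
  contains a gift card: yes → true
  first-time customer: yes → true
  email verified: yes → true
  primary category = electronics: apparel == electronics is false
  account age > 2651 days: 1498 > 2651 is false
  placed via mobile app: yes → true
  prior uses of this code > 8: 0 > 8 is false
  order subtotal ≤ 663.86 USD: 576.9 ≤ 663.86 is true
  item count ≥ 8: 26 ≥ 8 is true
  ship-to country = FR: DE == FR is false
  loyalty tier ∈ {bronze, gold, silver}: gold is in the set → true
  order placed on a weekend: yes → true
  prior uses of this code ≤ 8: 0 ≤ 8 is true
  order subtotal > 866.8 USD: 576.9 > 866.8 is false
  account age ≥ 1912 days: 1498 ≥ 1912 is false
Combine:
[1.1.1] true AND true AND true = true
[1.1.2] true OR false OR false = true
[1.1] true → true = true
[1.2.1.2.1] false AND true = false
[1.2.1.2] NOT false = true
[1.2.1] true OR true = true
[1.2.2.1] true OR false = true
[1.2.2.2.1] true OR true = true
[1.2.2.2] NOT true = false
[1.2.2] true → false = false
[1.2] true → false = false
[1] true OR false = true
[2] exactly-one(true, false, false) = true
[root] true AND true = true
Overall: true → applied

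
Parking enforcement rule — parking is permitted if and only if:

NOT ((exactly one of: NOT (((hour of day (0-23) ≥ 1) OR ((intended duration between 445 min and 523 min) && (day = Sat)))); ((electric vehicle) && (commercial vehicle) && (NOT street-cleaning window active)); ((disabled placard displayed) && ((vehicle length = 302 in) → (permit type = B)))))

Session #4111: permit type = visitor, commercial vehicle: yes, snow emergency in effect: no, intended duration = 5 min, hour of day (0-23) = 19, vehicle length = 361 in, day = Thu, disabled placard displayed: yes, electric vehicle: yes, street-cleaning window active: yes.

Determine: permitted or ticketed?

Atomic conditions:
  hour of day (0-23) ≥ 1: 19 ≥ 1 is true
  intended duration between 445 min and 523 min: 5 in [445, 523] is false
  day = Sat: Thu == Sat is false
  electric vehicle: yes → true
  commercial vehicle: yes → true
  NOT street-cleaning window active: yes → false
  disabled placard displayed: yes → true
  vehicle length = 302 in: 361 == 302 is false
  permit type = B: visitor == B is false
Combine:
[1.1.1.2] false AND false = false
[1.1.1] true OR false = true
[1.1] NOT true = false
[1.2] true AND true AND false = false
[1.3.2] false → false (antecedent false ⇒ implication holds) = true
[1.3] true AND true = true
[1] exactly-one(false, false, true) = true
[root] NOT true = false
Overall: false → ticketed

Ticketed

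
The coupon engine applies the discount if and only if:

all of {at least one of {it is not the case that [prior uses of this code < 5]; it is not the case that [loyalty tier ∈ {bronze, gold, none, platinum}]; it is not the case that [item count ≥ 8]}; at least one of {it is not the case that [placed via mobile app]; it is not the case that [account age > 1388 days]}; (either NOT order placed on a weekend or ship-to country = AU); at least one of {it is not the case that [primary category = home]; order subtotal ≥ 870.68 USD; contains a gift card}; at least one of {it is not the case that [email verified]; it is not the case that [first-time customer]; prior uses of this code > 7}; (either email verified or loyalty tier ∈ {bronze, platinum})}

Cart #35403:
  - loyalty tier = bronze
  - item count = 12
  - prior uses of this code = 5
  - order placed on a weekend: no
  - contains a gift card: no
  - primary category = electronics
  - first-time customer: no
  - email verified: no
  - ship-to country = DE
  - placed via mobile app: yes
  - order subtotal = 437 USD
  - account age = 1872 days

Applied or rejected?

Rejected

Atomic conditions:
  prior uses of this code < 5: 5 < 5 is false
  loyalty tier ∈ {bronze, gold, none, platinum}: bronze is in the set → true
  item count ≥ 8: 12 ≥ 8 is true
  placed via mobile app: yes → true
  account age > 1388 days: 1872 > 1388 is true
  NOT order placed on a weekend: no → true
  ship-to country = AU: DE == AU is false
  primary category = home: electronics == home is false
  order subtotal ≥ 870.68 USD: 437 ≥ 870.68 is false
  contains a gift card: no → false
  email verified: no → false
  first-time customer: no → false
  prior uses of this code > 7: 5 > 7 is false
  loyalty tier ∈ {bronze, platinum}: bronze is in the set → true
Combine:
[1.1] NOT false = true
[1.2] NOT true = false
[1.3] NOT true = false
[1] true OR false OR false = true
[2.1] NOT true = false
[2.2] NOT true = false
[2] false OR false = false
[3] true OR false = true
[4.1] NOT false = true
[4] true OR false OR false = true
[5.1] NOT false = true
[5.2] NOT false = true
[5] true OR true OR false = true
[6] false OR true = true
[root] true AND false AND true AND true AND true AND true = false
Overall: false → rejected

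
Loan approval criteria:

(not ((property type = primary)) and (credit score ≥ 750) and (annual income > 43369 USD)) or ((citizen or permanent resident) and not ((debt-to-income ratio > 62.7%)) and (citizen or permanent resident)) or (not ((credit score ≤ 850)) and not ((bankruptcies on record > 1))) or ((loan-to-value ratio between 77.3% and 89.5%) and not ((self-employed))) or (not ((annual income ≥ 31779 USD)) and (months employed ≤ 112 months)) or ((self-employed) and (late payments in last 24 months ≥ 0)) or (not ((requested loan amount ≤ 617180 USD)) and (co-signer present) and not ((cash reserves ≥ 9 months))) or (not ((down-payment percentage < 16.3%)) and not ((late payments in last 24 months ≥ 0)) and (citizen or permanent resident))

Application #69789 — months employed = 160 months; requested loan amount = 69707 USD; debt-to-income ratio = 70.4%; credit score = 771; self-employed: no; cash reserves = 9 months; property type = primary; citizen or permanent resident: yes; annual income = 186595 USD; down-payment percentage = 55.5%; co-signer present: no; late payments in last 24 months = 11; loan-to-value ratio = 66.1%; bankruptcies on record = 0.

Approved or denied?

Atomic conditions:
  property type = primary: primary == primary is true
  credit score ≥ 750: 771 ≥ 750 is true
  annual income > 43369 USD: 186595 > 43369 is true
  citizen or permanent resident: yes → true
  debt-to-income ratio > 62.7%: 70.4 > 62.7 is true
  credit score ≤ 850: 771 ≤ 850 is true
  bankruptcies on record > 1: 0 > 1 is false
  loan-to-value ratio between 77.3% and 89.5%: 66.1 in [77.3, 89.5] is false
  self-employed: no → false
  annual income ≥ 31779 USD: 186595 ≥ 31779 is true
  months employed ≤ 112 months: 160 ≤ 112 is false
  late payments in last 24 months ≥ 0: 11 ≥ 0 is true
  requested loan amount ≤ 617180 USD: 69707 ≤ 617180 is true
  co-signer present: no → false
  cash reserves ≥ 9 months: 9 ≥ 9 is true
  down-payment percentage < 16.3%: 55.5 < 16.3 is false
Combine:
[1.1] NOT true = false
[1] false AND true AND true = false
[2.2] NOT true = false
[2] true AND false AND true = false
[3.1] NOT true = false
[3.2] NOT false = true
[3] false AND true = false
[4.2] NOT false = true
[4] false AND true = false
[5.1] NOT true = false
[5] false AND false = false
[6] false AND true = false
[7.1] NOT true = false
[7.3] NOT true = false
[7] false AND false AND false = false
[8.1] NOT false = true
[8.2] NOT true = false
[8] true AND false AND true = false
[root] false OR false OR false OR false OR false OR false OR false OR false = false
Overall: false → denied

Denied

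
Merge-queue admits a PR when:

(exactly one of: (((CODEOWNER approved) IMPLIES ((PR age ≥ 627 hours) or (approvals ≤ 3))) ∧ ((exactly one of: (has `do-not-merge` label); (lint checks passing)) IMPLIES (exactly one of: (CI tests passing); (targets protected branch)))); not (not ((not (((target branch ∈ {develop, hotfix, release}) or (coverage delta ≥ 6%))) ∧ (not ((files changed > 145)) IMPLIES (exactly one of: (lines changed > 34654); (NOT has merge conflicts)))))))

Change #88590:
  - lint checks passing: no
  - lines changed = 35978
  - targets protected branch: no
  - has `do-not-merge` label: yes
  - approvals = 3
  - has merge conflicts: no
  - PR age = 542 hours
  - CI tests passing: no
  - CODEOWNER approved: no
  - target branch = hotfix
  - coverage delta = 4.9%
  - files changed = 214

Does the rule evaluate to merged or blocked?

Blocked

Atomic conditions:
  CODEOWNER approved: no → false
  PR age ≥ 627 hours: 542 ≥ 627 is false
  approvals ≤ 3: 3 ≤ 3 is true
  has `do-not-merge` label: yes → true
  lint checks passing: no → false
  CI tests passing: no → false
  targets protected branch: no → false
  target branch ∈ {develop, hotfix, release}: hotfix is in the set → true
  coverage delta ≥ 6%: 4.9 ≥ 6 is false
  files changed > 145: 214 > 145 is true
  lines changed > 34654: 35978 > 34654 is true
  NOT has merge conflicts: no → true
Combine:
[1.1.2] false OR true = true
[1.1] false → true (antecedent false ⇒ implication holds) = true
[1.2.1] exactly-one(true, false) = true
[1.2.2] exactly-one(false, false) = false
[1.2] true → false = false
[1] true AND false = false
[2.1.1.1.1] true OR false = true
[2.1.1.1] NOT true = false
[2.1.1.2.1] NOT true = false
[2.1.1.2.2] exactly-one(true, true) = false
[2.1.1.2] false → false (antecedent false ⇒ implication holds) = true
[2.1.1] false AND true = false
[2.1] NOT false = true
[2] NOT true = false
[root] exactly-one(false, false) = false
Overall: false → blocked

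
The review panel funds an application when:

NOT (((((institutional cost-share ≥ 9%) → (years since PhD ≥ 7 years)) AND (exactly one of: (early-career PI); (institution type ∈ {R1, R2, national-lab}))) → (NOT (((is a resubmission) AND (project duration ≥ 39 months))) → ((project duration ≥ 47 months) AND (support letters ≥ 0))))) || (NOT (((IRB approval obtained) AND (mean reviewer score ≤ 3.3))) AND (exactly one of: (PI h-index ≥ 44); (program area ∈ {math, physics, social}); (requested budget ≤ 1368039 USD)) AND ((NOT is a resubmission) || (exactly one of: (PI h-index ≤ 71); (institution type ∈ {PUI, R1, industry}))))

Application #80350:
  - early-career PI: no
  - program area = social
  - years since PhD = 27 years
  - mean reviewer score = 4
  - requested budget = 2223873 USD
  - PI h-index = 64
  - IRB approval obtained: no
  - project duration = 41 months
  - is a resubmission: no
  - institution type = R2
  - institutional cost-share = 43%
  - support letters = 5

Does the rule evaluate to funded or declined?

Atomic conditions:
  institutional cost-share ≥ 9%: 43 ≥ 9 is true
  years since PhD ≥ 7 years: 27 ≥ 7 is true
  early-career PI: no → false
  institution type ∈ {R1, R2, national-lab}: R2 is in the set → true
  is a resubmission: no → false
  project duration ≥ 39 months: 41 ≥ 39 is true
  project duration ≥ 47 months: 41 ≥ 47 is false
  support letters ≥ 0: 5 ≥ 0 is true
  IRB approval obtained: no → false
  mean reviewer score ≤ 3.3: 4 ≤ 3.3 is false
  PI h-index ≥ 44: 64 ≥ 44 is true
  program area ∈ {math, physics, social}: social is in the set → true
  requested budget ≤ 1368039 USD: 2223873 ≤ 1368039 is false
  NOT is a resubmission: no → true
  PI h-index ≤ 71: 64 ≤ 71 is true
  institution type ∈ {PUI, R1, industry}: R2 is not in the set → false
Combine:
[1.1.1.1] true → true = true
[1.1.1.2] exactly-one(false, true) = true
[1.1.1] true AND true = true
[1.1.2.1.1] false AND true = false
[1.1.2.1] NOT false = true
[1.1.2.2] false AND true = false
[1.1.2] true → false = false
[1.1] true → false = false
[1] NOT false = true
[2.1.1] false AND false = false
[2.1] NOT false = true
[2.2] exactly-one(true, true, false) = false
[2.3.2] exactly-one(true, false) = true
[2.3] true OR true = true
[2] true AND false AND true = false
[root] true OR false = true
Overall: true → funded

Funded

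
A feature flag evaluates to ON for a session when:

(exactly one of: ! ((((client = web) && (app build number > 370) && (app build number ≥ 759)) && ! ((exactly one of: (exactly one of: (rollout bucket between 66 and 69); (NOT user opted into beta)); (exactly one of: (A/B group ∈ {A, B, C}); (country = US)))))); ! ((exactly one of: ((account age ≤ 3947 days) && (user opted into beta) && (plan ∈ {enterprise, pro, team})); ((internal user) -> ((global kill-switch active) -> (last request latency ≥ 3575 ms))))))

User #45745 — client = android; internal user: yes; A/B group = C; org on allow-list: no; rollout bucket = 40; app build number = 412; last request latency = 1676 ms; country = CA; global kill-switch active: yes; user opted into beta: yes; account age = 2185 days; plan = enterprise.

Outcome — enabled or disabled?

Enabled

Atomic conditions:
  client = web: android == web is false
  app build number > 370: 412 > 370 is true
  app build number ≥ 759: 412 ≥ 759 is false
  rollout bucket between 66 and 69: 40 in [66, 69] is false
  NOT user opted into beta: yes → false
  A/B group ∈ {A, B, C}: C is in the set → true
  country = US: CA == US is false
  account age ≤ 3947 days: 2185 ≤ 3947 is true
  user opted into beta: yes → true
  plan ∈ {enterprise, pro, team}: enterprise is in the set → true
  internal user: yes → true
  global kill-switch active: yes → true
  last request latency ≥ 3575 ms: 1676 ≥ 3575 is false
Combine:
[1.1.1] false AND true AND false = false
[1.1.2.1.1] exactly-one(false, false) = false
[1.1.2.1.2] exactly-one(true, false) = true
[1.1.2.1] exactly-one(false, true) = true
[1.1.2] NOT true = false
[1.1] false AND false = false
[1] NOT false = true
[2.1.1] true AND true AND true = true
[2.1.2.2] true → false = false
[2.1.2] true → false = false
[2.1] exactly-one(true, false) = true
[2] NOT true = false
[root] exactly-one(true, false) = true
Overall: true → enabled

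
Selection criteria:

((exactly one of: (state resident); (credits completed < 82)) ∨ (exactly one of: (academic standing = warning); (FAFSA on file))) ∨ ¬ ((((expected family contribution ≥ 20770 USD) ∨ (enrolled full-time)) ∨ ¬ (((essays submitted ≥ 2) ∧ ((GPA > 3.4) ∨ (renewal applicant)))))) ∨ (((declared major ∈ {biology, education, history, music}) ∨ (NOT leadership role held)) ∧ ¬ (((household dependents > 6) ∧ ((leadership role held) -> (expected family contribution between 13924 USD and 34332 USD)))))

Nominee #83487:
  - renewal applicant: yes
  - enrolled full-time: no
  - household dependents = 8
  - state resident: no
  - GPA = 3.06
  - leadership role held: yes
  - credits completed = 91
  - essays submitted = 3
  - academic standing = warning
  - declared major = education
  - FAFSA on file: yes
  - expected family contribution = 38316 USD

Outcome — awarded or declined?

Awarded

Atomic conditions:
  state resident: no → false
  credits completed < 82: 91 < 82 is false
  academic standing = warning: warning == warning is true
  FAFSA on file: yes → true
  expected family contribution ≥ 20770 USD: 38316 ≥ 20770 is true
  enrolled full-time: no → false
  essays submitted ≥ 2: 3 ≥ 2 is true
  GPA > 3.4: 3.06 > 3.4 is false
  renewal applicant: yes → true
  declared major ∈ {biology, education, history, music}: education is in the set → true
  NOT leadership role held: yes → false
  household dependents > 6: 8 > 6 is true
  leadership role held: yes → true
  expected family contribution between 13924 USD and 34332 USD: 38316 in [13924, 34332] is false
Combine:
[1.1] exactly-one(false, false) = false
[1.2] exactly-one(true, true) = false
[1] false OR false = false
[2.1.1] true OR false = true
[2.1.2.1.2] false OR true = true
[2.1.2.1] true AND true = true
[2.1.2] NOT true = false
[2.1] true OR false = true
[2] NOT true = false
[3.1] true OR false = true
[3.2.1.2] true → false = false
[3.2.1] true AND false = false
[3.2] NOT false = true
[3] true AND true = true
[root] false OR false OR true = true
Overall: true → awarded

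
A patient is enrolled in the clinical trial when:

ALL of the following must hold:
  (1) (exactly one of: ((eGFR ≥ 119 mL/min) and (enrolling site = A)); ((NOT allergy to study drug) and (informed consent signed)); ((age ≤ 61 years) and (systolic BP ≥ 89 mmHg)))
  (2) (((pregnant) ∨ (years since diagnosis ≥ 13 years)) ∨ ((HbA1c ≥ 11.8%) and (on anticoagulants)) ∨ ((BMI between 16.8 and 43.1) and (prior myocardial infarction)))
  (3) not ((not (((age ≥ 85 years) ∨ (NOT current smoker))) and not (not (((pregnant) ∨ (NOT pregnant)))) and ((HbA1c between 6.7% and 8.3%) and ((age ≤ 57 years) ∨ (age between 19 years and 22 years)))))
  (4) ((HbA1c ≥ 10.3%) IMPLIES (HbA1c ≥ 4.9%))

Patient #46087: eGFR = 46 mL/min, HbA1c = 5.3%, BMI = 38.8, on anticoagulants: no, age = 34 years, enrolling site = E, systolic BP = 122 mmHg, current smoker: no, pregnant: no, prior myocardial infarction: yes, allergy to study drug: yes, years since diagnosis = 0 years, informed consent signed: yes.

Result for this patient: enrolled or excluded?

Enrolled

Atomic conditions:
  eGFR ≥ 119 mL/min: 46 ≥ 119 is false
  enrolling site = A: E == A is false
  NOT allergy to study drug: yes → false
  informed consent signed: yes → true
  age ≤ 61 years: 34 ≤ 61 is true
  systolic BP ≥ 89 mmHg: 122 ≥ 89 is true
  pregnant: no → false
  years since diagnosis ≥ 13 years: 0 ≥ 13 is false
  HbA1c ≥ 11.8%: 5.3 ≥ 11.8 is false
  on anticoagulants: no → false
  BMI between 16.8 and 43.1: 38.8 in [16.8, 43.1] is true
  prior myocardial infarction: yes → true
  age ≥ 85 years: 34 ≥ 85 is false
  NOT current smoker: no → true
  NOT pregnant: no → true
  HbA1c between 6.7% and 8.3%: 5.3 in [6.7, 8.3] is false
  age ≤ 57 years: 34 ≤ 57 is true
  age between 19 years and 22 years: 34 in [19, 22] is false
  HbA1c ≥ 10.3%: 5.3 ≥ 10.3 is false
  HbA1c ≥ 4.9%: 5.3 ≥ 4.9 is true
Combine:
[1.1] false AND false = false
[1.2] false AND true = false
[1.3] true AND true = true
[1] exactly-one(false, false, true) = true
[2.1] false OR false = false
[2.2] false AND false = false
[2.3] true AND true = true
[2] false OR false OR true = true
[3.1.1.1] false OR true = true
[3.1.1] NOT true = false
[3.1.2.1.1] false OR true = true
[3.1.2.1] NOT true = false
[3.1.2] NOT false = true
[3.1.3.2] true OR false = true
[3.1.3] false AND true = false
[3.1] false AND true AND false = false
[3] NOT false = true
[4] false → true (antecedent false ⇒ implication holds) = true
[root] true AND true AND true AND true = true
Overall: true → enrolled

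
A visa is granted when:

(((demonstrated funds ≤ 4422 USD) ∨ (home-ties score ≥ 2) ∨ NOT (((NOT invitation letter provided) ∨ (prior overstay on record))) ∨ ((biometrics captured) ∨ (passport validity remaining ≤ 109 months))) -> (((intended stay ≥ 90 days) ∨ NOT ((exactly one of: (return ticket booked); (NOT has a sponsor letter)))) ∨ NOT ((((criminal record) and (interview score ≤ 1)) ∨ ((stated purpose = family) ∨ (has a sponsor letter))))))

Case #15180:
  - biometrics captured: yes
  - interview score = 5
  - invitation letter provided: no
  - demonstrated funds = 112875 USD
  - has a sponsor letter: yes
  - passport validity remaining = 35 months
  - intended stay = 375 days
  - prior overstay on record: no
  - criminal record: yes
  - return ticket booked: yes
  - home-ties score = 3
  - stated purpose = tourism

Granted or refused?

Atomic conditions:
  demonstrated funds ≤ 4422 USD: 112875 ≤ 4422 is false
  home-ties score ≥ 2: 3 ≥ 2 is true
  NOT invitation letter provided: no → true
  prior overstay on record: no → false
  biometrics captured: yes → true
  passport validity remaining ≤ 109 months: 35 ≤ 109 is true
  intended stay ≥ 90 days: 375 ≥ 90 is true
  return ticket booked: yes → true
  NOT has a sponsor letter: yes → false
  criminal record: yes → true
  interview score ≤ 1: 5 ≤ 1 is false
  stated purpose = family: tourism == family is false
  has a sponsor letter: yes → true
Combine:
[1.3.1] true OR false = true
[1.3] NOT true = false
[1.4] true OR true = true
[1] false OR true OR false OR true = true
[2.1.2.1] exactly-one(true, false) = true
[2.1.2] NOT true = false
[2.1] true OR false = true
[2.2.1.1] true AND false = false
[2.2.1.2] false OR true = true
[2.2.1] false OR true = true
[2.2] NOT true = false
[2] true OR false = true
[root] true → true = true
Overall: true → granted

Granted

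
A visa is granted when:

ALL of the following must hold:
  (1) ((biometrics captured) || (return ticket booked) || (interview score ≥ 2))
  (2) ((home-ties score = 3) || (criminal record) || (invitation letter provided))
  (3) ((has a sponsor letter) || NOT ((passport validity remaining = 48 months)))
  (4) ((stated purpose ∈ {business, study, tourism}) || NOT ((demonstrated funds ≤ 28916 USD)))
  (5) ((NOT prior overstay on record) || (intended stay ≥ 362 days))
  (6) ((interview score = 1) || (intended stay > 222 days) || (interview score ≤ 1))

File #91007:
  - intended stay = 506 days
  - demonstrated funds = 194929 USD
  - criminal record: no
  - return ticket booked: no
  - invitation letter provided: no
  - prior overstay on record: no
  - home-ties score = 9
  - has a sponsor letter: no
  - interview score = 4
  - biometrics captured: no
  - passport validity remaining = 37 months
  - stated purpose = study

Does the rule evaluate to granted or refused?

Refused

Atomic conditions:
  biometrics captured: no → false
  return ticket booked: no → false
  interview score ≥ 2: 4 ≥ 2 is true
  home-ties score = 3: 9 == 3 is false
  criminal record: no → false
  invitation letter provided: no → false
  has a sponsor letter: no → false
  passport validity remaining = 48 months: 37 == 48 is false
  stated purpose ∈ {business, study, tourism}: study is in the set → true
  demonstrated funds ≤ 28916 USD: 194929 ≤ 28916 is false
  NOT prior overstay on record: no → true
  intended stay ≥ 362 days: 506 ≥ 362 is true
  interview score = 1: 4 == 1 is false
  intended stay > 222 days: 506 > 222 is true
  interview score ≤ 1: 4 ≤ 1 is false
Combine:
[1] false OR false OR true = true
[2] false OR false OR false = false
[3.2] NOT false = true
[3] false OR true = true
[4.2] NOT false = true
[4] true OR true = true
[5] true OR true = true
[6] false OR true OR false = true
[root] true AND false AND true AND true AND true AND true = false
Overall: false → refused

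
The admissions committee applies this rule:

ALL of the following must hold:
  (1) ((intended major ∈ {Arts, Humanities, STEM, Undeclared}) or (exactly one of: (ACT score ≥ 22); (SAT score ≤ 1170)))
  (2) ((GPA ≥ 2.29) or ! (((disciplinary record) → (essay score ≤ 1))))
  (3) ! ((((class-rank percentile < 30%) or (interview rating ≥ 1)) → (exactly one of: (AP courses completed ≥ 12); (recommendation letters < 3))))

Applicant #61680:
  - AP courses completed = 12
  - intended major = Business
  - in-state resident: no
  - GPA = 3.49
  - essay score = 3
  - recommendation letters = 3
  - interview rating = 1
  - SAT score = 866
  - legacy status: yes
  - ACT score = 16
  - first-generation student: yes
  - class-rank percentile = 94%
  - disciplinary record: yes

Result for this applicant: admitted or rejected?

Atomic conditions:
  intended major ∈ {Arts, Humanities, STEM, Undeclared}: Business is not in the set → false
  ACT score ≥ 22: 16 ≥ 22 is false
  SAT score ≤ 1170: 866 ≤ 1170 is true
  GPA ≥ 2.29: 3.49 ≥ 2.29 is true
  disciplinary record: yes → true
  essay score ≤ 1: 3 ≤ 1 is false
  class-rank percentile < 30%: 94 < 30 is false
  interview rating ≥ 1: 1 ≥ 1 is true
  AP courses completed ≥ 12: 12 ≥ 12 is true
  recommendation letters < 3: 3 < 3 is false
Combine:
[1.2] exactly-one(false, true) = true
[1] false OR true = true
[2.2.1] true → false = false
[2.2] NOT false = true
[2] true OR true = true
[3.1.1] false OR true = true
[3.1.2] exactly-one(true, false) = true
[3.1] true → true = true
[3] NOT true = false
[root] true AND true AND false = false
Overall: false → rejected

Rejected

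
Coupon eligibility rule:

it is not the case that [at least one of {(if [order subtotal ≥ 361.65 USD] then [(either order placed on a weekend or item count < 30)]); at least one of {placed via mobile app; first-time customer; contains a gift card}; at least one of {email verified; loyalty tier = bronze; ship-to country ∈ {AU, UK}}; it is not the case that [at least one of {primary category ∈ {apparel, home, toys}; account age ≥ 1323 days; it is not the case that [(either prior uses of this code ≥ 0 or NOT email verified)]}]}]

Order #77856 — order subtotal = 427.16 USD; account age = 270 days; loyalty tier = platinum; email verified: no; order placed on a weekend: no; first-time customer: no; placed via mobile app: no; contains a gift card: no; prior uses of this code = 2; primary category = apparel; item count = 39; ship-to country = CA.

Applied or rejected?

Atomic conditions:
  order subtotal ≥ 361.65 USD: 427.16 ≥ 361.65 is true
  order placed on a weekend: no → false
  item count < 30: 39 < 30 is false
  placed via mobile app: no → false
  first-time customer: no → false
  contains a gift card: no → false
  email verified: no → false
  loyalty tier = bronze: platinum == bronze is false
  ship-to country ∈ {AU, UK}: CA is not in the set → false
  primary category ∈ {apparel, home, toys}: apparel is in the set → true
  account age ≥ 1323 days: 270 ≥ 1323 is false
  prior uses of this code ≥ 0: 2 ≥ 0 is true
  NOT email verified: no → true
Combine:
[1.1.2] false OR false = false
[1.1] true → false = false
[1.2] false OR false OR false = false
[1.3] false OR false OR false = false
[1.4.1.3.1] true OR true = true
[1.4.1.3] NOT true = false
[1.4.1] true OR false OR false = true
[1.4] NOT true = false
[1] false OR false OR false OR false = false
[root] NOT false = true
Overall: true → applied

Applied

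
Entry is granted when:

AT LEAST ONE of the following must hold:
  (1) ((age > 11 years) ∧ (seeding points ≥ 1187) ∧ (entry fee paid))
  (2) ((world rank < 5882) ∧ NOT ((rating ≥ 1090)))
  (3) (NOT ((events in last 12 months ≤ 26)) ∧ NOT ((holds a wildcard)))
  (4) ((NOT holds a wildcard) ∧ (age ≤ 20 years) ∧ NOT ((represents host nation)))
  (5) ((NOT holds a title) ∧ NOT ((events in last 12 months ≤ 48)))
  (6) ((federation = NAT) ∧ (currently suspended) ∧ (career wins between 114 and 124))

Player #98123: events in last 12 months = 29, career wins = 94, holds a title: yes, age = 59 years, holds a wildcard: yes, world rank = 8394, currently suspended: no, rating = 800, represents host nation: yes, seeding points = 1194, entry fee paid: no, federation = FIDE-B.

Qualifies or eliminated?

Atomic conditions:
  age > 11 years: 59 > 11 is true
  seeding points ≥ 1187: 1194 ≥ 1187 is true
  entry fee paid: no → false
  world rank < 5882: 8394 < 5882 is false
  rating ≥ 1090: 800 ≥ 1090 is false
  events in last 12 months ≤ 26: 29 ≤ 26 is false
  holds a wildcard: yes → true
  NOT holds a wildcard: yes → false
  age ≤ 20 years: 59 ≤ 20 is false
  represents host nation: yes → true
  NOT holds a title: yes → false
  events in last 12 months ≤ 48: 29 ≤ 48 is true
  federation = NAT: FIDE-B == NAT is false
  currently suspended: no → false
  career wins between 114 and 124: 94 in [114, 124] is false
Combine:
[1] true AND true AND false = false
[2.2] NOT false = true
[2] false AND true = false
[3.1] NOT false = true
[3.2] NOT true = false
[3] true AND false = false
[4.3] NOT true = false
[4] false AND false AND false = false
[5.2] NOT true = false
[5] false AND false = false
[6] false AND false AND false = false
[root] false OR false OR false OR false OR false OR false = false
Overall: false → eliminated

Eliminated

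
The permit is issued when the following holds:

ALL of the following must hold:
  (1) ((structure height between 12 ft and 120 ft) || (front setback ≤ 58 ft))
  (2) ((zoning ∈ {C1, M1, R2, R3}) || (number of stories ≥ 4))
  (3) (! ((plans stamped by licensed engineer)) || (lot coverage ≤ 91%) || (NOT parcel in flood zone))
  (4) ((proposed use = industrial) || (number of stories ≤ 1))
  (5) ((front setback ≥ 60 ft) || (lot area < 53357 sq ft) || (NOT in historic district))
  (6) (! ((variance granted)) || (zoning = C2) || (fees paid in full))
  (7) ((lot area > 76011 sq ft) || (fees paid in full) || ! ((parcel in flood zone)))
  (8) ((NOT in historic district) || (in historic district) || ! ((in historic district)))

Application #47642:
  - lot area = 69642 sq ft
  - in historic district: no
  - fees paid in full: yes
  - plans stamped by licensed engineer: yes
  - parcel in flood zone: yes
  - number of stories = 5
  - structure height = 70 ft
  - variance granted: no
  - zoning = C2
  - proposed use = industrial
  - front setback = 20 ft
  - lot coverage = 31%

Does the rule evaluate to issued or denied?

Atomic conditions:
  structure height between 12 ft and 120 ft: 70 in [12, 120] is true
  front setback ≤ 58 ft: 20 ≤ 58 is true
  zoning ∈ {C1, M1, R2, R3}: C2 is not in the set → false
  number of stories ≥ 4: 5 ≥ 4 is true
  plans stamped by licensed engineer: yes → true
  lot coverage ≤ 91%: 31 ≤ 91 is true
  NOT parcel in flood zone: yes → false
  proposed use = industrial: industrial == industrial is true
  number of stories ≤ 1: 5 ≤ 1 is false
  front setback ≥ 60 ft: 20 ≥ 60 is false
  lot area < 53357 sq ft: 69642 < 53357 is false
  NOT in historic district: no → true
  variance granted: no → false
  zoning = C2: C2 == C2 is true
  fees paid in full: yes → true
  lot area > 76011 sq ft: 69642 > 76011 is false
  parcel in flood zone: yes → true
  in historic district: no → false
Combine:
[1] true OR true = true
[2] false OR true = true
[3.1] NOT true = false
[3] false OR true OR false = true
[4] true OR false = true
[5] false OR false OR true = true
[6.1] NOT false = true
[6] true OR true OR true = true
[7.3] NOT true = false
[7] false OR true OR false = true
[8.3] NOT false = true
[8] true OR false OR true = true
[root] true AND true AND true AND true AND true AND true AND true AND true = true
Overall: true → issued

Issued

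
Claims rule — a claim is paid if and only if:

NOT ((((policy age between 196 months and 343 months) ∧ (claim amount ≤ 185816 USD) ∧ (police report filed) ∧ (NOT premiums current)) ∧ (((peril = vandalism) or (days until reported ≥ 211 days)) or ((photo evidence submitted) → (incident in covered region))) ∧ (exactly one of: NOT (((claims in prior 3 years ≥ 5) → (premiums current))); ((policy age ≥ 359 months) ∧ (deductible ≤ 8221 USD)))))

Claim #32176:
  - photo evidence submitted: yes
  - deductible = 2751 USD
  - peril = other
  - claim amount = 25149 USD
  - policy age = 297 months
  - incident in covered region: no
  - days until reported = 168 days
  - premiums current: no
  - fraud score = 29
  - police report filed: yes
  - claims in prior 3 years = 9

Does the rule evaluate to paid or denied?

Atomic conditions:
  policy age between 196 months and 343 months: 297 in [196, 343] is true
  claim amount ≤ 185816 USD: 25149 ≤ 185816 is true
  police report filed: yes → true
  NOT premiums current: no → true
  peril = vandalism: other == vandalism is false
  days until reported ≥ 211 days: 168 ≥ 211 is false
  photo evidence submitted: yes → true
  incident in covered region: no → false
  claims in prior 3 years ≥ 5: 9 ≥ 5 is true
  premiums current: no → false
  policy age ≥ 359 months: 297 ≥ 359 is false
  deductible ≤ 8221 USD: 2751 ≤ 8221 is true
Combine:
[1.1] true AND true AND true AND true = true
[1.2.1] false OR false = false
[1.2.2] true → false = false
[1.2] false OR false = false
[1.3.1.1] true → false = false
[1.3.1] NOT false = true
[1.3.2] false AND true = false
[1.3] exactly-one(true, false) = true
[1] true AND false AND true = false
[root] NOT false = true
Overall: true → paid

Paid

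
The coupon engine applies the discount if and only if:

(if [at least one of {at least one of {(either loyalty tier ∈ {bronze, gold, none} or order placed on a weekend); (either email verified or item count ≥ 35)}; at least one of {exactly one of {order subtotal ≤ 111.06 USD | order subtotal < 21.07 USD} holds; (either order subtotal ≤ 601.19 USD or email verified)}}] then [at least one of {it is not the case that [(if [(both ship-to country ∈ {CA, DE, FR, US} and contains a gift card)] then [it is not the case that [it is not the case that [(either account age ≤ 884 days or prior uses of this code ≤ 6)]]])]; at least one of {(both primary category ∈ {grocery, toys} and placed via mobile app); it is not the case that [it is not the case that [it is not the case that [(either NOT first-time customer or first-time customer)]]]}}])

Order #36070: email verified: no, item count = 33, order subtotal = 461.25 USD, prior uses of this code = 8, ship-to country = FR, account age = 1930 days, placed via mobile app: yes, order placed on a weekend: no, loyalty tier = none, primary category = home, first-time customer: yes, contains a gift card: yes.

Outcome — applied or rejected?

Atomic conditions:
  loyalty tier ∈ {bronze, gold, none}: none is in the set → true
  order placed on a weekend: no → false
  email verified: no → false
  item count ≥ 35: 33 ≥ 35 is false
  order subtotal ≤ 111.06 USD: 461.25 ≤ 111.06 is false
  order subtotal < 21.07 USD: 461.25 < 21.07 is false
  order subtotal ≤ 601.19 USD: 461.25 ≤ 601.19 is true
  ship-to country ∈ {CA, DE, FR, US}: FR is in the set → true
  contains a gift card: yes → true
  account age ≤ 884 days: 1930 ≤ 884 is false
  prior uses of this code ≤ 6: 8 ≤ 6 is false
  primary category ∈ {grocery, toys}: home is not in the set → false
  placed via mobile app: yes → true
  NOT first-time customer: yes → false
  first-time customer: yes → true
Combine:
[1.1.1] true OR false = true
[1.1.2] false OR false = false
[1.1] true OR false = true
[1.2.1] exactly-one(false, false) = false
[1.2.2] true OR false = true
[1.2] false OR true = true
[1] true OR true = true
[2.1.1.1] true AND true = true
[2.1.1.2.1.1] false OR false = false
[2.1.1.2.1] NOT false = true
[2.1.1.2] NOT true = false
[2.1.1] true → false = false
[2.1] NOT false = true
[2.2.1] false AND true = false
[2.2.2.1.1.1] false OR true = true
[2.2.2.1.1] NOT true = false
[2.2.2.1] NOT false = true
[2.2.2] NOT true = false
[2.2] false OR false = false
[2] true OR false = true
[root] true → true = true
Overall: true → applied

Applied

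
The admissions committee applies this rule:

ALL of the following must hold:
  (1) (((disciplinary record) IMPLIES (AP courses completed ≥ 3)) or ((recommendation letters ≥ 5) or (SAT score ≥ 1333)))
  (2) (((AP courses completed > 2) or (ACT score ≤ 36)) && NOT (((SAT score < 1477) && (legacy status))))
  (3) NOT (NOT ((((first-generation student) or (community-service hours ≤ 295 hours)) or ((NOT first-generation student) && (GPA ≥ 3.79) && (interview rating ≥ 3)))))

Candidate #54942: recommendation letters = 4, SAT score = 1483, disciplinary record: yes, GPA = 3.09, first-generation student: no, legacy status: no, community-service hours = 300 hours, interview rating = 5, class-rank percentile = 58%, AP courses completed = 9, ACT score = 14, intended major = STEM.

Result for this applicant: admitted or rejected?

Atomic conditions:
  disciplinary record: yes → true
  AP courses completed ≥ 3: 9 ≥ 3 is true
  recommendation letters ≥ 5: 4 ≥ 5 is false
  SAT score ≥ 1333: 1483 ≥ 1333 is true
  AP courses completed > 2: 9 > 2 is true
  ACT score ≤ 36: 14 ≤ 36 is true
  SAT score < 1477: 1483 < 1477 is false
  legacy status: no → false
  first-generation student: no → false
  community-service hours ≤ 295 hours: 300 ≤ 295 is false
  NOT first-generation student: no → true
  GPA ≥ 3.79: 3.09 ≥ 3.79 is false
  interview rating ≥ 3: 5 ≥ 3 is true
Combine:
[1.1] true → true = true
[1.2] false OR true = true
[1] true OR true = true
[2.1] true OR true = true
[2.2.1] false AND false = false
[2.2] NOT false = true
[2] true AND true = true
[3.1.1.1] false OR false = false
[3.1.1.2] true AND false AND true = false
[3.1.1] false OR false = false
[3.1] NOT false = true
[3] NOT true = false
[root] true AND true AND false = false
Overall: false → rejected

Rejected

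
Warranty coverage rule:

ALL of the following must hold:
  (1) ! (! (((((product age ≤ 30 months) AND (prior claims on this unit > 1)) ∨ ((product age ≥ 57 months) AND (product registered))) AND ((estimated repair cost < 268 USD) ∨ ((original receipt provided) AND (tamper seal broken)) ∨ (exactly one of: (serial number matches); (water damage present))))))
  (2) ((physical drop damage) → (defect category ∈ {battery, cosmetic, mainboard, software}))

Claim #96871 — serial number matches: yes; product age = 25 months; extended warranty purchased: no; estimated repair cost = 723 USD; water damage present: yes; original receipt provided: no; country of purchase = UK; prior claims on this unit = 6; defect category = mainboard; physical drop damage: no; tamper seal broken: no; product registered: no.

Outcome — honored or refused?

Refused

Atomic conditions:
  product age ≤ 30 months: 25 ≤ 30 is true
  prior claims on this unit > 1: 6 > 1 is true
  product age ≥ 57 months: 25 ≥ 57 is false
  product registered: no → false
  estimated repair cost < 268 USD: 723 < 268 is false
  original receipt provided: no → false
  tamper seal broken: no → false
  serial number matches: yes → true
  water damage present: yes → true
  physical drop damage: no → false
  defect category ∈ {battery, cosmetic, mainboard, software}: mainboard is in the set → true
Combine:
[1.1.1.1.1] true AND true = true
[1.1.1.1.2] false AND false = false
[1.1.1.1] true OR false = true
[1.1.1.2.2] false AND false = false
[1.1.1.2.3] exactly-one(true, true) = false
[1.1.1.2] false OR false OR false = false
[1.1.1] true AND false = false
[1.1] NOT false = true
[1] NOT true = false
[2] false → true (antecedent false ⇒ implication holds) = true
[root] false AND true = false
Overall: false → refused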